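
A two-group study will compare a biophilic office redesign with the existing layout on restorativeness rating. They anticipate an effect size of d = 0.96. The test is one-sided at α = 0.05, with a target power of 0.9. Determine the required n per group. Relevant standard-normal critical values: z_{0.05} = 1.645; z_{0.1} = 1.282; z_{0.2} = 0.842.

n = 19 per group

For two independent groups with equal n: n = 2·((z_{α} + z_β) / d)².
z_{α} + z_β = 1.645 + 1.282 = 2.927.
n = 2 × (2.927 / 0.96)² = 2 × 3.049² = 2 × 9.30 = 18.6.
Round up to the next whole participant.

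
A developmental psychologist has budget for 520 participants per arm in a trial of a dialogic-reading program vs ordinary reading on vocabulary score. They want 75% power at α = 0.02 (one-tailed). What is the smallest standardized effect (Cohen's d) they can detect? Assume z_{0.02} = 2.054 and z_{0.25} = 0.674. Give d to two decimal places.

d_min ≈ 0.17

For two independent groups of n = 520 each: d_min = (z_{α} + z_β)·√(2/n).
z-sum = 2.054 + 0.674 = 2.728.
d_min = 2.728 × √(2/520) = 2.728 × 0.0620 = 0.169.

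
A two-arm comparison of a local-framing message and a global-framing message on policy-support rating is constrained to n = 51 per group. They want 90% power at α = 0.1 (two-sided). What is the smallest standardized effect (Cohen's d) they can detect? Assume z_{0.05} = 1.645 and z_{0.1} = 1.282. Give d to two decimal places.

For two independent groups of n = 51 each: d_min = (z_{α/2} + z_β)·√(2/n).
z-sum = 1.645 + 1.282 = 2.927.
d_min = 2.927 × √(2/51) = 2.927 × 0.1980 = 0.580.

d_min ≈ 0.58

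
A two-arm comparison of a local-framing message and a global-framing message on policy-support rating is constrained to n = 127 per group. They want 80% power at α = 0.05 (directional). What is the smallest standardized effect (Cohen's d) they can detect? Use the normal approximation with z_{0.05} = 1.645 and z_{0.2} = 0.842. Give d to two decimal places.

d_min ≈ 0.31

For two independent groups of n = 127 each: d_min = (z_{α} + z_β)·√(2/n).
z-sum = 1.645 + 0.842 = 2.487.
d_min = 2.487 × √(2/127) = 2.487 × 0.1255 = 0.312.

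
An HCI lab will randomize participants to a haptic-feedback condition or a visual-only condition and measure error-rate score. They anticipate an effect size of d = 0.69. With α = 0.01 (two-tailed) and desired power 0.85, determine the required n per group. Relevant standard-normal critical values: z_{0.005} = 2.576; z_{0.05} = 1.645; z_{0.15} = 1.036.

n = 55 per group

For two independent groups with equal n: n = 2·((z_{α/2} + z_β) / d)².
z_{α/2} + z_β = 2.576 + 1.036 = 3.612.
n = 2 × (3.612 / 0.69)² = 2 × 5.235² = 2 × 27.40 = 54.8.
Round up to the next whole participant.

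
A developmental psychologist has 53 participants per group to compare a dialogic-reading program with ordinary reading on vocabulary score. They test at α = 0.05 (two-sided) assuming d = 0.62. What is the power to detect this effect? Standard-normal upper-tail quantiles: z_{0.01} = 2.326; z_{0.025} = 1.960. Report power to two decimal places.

power ≈ 0.89

For two equal groups, power = Φ(d·√(n/2) − z_{α/2}).
d·√(n/2) = 0.62 × √(53/2) = 0.62 × 5.148 = 3.192.
z_β = 3.192 − 1.960 = 1.232.
Power = Φ(1.232) = 0.891.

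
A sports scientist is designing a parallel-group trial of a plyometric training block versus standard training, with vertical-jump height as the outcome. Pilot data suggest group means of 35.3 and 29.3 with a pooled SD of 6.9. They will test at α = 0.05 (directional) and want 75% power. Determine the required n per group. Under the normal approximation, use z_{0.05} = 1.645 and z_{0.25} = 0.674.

n = 15 per group

Cohen's d = |M₁ − M₂| / SD_pooled = |35.3 − 29.3| / 6.9 = 6.0 / 6.9 = 0.870.
For two independent groups with equal n: n = 2·((z_{α} + z_β) / d)².
z_{α} + z_β = 1.645 + 0.674 = 2.319.
n = 2 × (2.319 / 0.870)² = 2 × 2.666² = 2 × 7.10 = 14.2.
Round up to the next whole participant.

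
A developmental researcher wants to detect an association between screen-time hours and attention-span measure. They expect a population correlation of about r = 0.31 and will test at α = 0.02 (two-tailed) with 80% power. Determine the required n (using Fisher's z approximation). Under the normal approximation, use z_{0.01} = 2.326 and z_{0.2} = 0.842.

n = 101

Fisher's z: C = ½·ln((1+r)/(1−r)) = ½·ln(1.8986) = 0.3205.
n = ((z_{α/2} + z_β)/C)² + 3.
(2.326 + 0.842) / 0.3205 = 3.168 / 0.3205 = 9.885.
n = 9.885² + 3 = 97.70 + 3 = 100.7.
Round up.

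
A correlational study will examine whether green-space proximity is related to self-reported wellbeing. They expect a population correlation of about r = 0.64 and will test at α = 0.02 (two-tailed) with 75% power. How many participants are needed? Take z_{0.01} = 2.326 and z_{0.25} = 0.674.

Fisher's z: C = ½·ln((1+r)/(1−r)) = ½·ln(4.5556) = 0.7582.
n = ((z_{α/2} + z_β)/C)² + 3.
(2.326 + 0.674) / 0.7582 = 3.000 / 0.7582 = 3.957.
n = 3.957² + 3 = 15.66 + 3 = 18.7.
Round up.

n = 19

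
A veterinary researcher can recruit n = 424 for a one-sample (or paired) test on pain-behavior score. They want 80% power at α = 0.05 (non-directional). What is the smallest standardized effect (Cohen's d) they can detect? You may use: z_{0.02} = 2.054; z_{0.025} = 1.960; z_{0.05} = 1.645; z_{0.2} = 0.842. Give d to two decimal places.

d_min ≈ 0.14

For a single sample (or paired design) of n = 424: d_min = (z_{α/2} + z_β)/√n.
z-sum = 1.960 + 0.842 = 2.802.
d_min = 2.802 / √424 = 2.802 / 20.591 = 0.136.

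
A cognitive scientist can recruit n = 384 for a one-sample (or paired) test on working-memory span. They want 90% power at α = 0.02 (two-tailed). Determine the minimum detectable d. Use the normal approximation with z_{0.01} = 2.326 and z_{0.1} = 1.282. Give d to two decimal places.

For a single sample (or paired design) of n = 384: d_min = (z_{α/2} + z_β)/√n.
z-sum = 2.326 + 1.282 = 3.608.
d_min = 3.608 / √384 = 3.608 / 19.596 = 0.184.

d_min ≈ 0.18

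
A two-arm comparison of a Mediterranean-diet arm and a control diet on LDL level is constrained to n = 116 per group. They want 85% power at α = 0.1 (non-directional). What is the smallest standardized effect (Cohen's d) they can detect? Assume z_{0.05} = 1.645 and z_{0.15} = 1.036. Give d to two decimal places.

d_min ≈ 0.35

For two independent groups of n = 116 each: d_min = (z_{α/2} + z_β)·√(2/n).
z-sum = 1.645 + 1.036 = 2.681.
d_min = 2.681 × √(2/116) = 2.681 × 0.1313 = 0.352.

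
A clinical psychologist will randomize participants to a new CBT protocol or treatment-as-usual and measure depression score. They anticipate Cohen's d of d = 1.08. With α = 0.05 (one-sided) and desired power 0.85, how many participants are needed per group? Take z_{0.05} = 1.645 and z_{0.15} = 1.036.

n = 13 per group

For two independent groups with equal n: n = 2·((z_{α} + z_β) / d)².
z_{α} + z_β = 1.645 + 1.036 = 2.681.
n = 2 × (2.681 / 1.08)² = 2 × 2.482² = 2 × 6.16 = 12.3.
Round up to the next whole participant.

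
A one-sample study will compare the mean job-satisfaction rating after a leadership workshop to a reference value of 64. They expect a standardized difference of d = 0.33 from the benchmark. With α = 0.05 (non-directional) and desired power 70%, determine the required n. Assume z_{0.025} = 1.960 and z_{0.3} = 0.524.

n = 57

For a one-sample test: n = ((z_{α/2} + z_β) / d)².
z_{α/2} + z_β = 1.960 + 0.524 = 2.484.
n = (2.484 / 0.33)² = 7.527² = 56.66.
Round up.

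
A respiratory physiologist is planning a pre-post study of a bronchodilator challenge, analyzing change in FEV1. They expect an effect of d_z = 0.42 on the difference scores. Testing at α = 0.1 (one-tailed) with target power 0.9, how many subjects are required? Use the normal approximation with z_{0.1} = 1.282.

n = 38 pairs

For a paired (one-sample on differences) test: n = ((z_{α} + z_β) / d)².
z_{α} + z_β = 1.282 + 1.282 = 2.564.
n = (2.564 / 0.42)² = 6.105² = 37.27.
Round up.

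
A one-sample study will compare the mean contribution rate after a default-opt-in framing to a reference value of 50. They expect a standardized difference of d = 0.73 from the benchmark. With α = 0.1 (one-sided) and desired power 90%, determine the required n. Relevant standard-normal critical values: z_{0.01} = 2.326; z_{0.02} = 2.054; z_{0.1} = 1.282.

For a one-sample test: n = ((z_{α} + z_β) / d)².
z_{α} + z_β = 1.282 + 1.282 = 2.564.
n = (2.564 / 0.73)² = 3.512² = 12.34.
Round up.

n = 13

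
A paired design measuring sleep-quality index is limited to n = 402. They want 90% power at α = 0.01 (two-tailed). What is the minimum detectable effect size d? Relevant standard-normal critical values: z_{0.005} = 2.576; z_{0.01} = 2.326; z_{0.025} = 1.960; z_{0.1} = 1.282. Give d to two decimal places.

For a single sample (or paired design) of n = 402: d_min = (z_{α/2} + z_β)/√n.
z-sum = 2.576 + 1.282 = 3.858.
d_min = 3.858 / √402 = 3.858 / 20.050 = 0.192.

d_min ≈ 0.19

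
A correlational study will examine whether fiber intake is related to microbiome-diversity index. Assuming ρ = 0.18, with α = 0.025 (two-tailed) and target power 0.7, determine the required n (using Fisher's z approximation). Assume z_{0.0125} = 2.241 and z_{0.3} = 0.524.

Fisher's z: C = ½·ln((1+r)/(1−r)) = ½·ln(1.4390) = 0.1820.
n = ((z_{α/2} + z_β)/C)² + 3.
(2.241 + 0.524) / 0.1820 = 2.765 / 0.1820 = 15.192.
n = 15.192² + 3 = 230.81 + 3 = 233.8.
Round up.

n = 234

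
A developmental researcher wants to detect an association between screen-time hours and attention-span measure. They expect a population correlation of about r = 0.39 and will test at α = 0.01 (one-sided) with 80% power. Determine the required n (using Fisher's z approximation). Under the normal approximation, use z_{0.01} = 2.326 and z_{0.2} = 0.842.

n = 63

Fisher's z: C = ½·ln((1+r)/(1−r)) = ½·ln(2.2787) = 0.4118.
n = ((z_{α} + z_β)/C)² + 3.
(2.326 + 0.842) / 0.4118 = 3.168 / 0.4118 = 7.693.
n = 7.693² + 3 = 59.18 + 3 = 62.2.
Round up.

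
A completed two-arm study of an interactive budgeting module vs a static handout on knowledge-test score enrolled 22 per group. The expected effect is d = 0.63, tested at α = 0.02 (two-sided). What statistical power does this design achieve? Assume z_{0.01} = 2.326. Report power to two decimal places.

power ≈ 0.41

For two equal groups, power = Φ(d·√(n/2) − z_{α/2}).
d·√(n/2) = 0.63 × √(22/2) = 0.63 × 3.317 = 2.089.
z_β = 2.089 − 2.326 = -0.237.
Power = Φ(-0.237) = 0.407.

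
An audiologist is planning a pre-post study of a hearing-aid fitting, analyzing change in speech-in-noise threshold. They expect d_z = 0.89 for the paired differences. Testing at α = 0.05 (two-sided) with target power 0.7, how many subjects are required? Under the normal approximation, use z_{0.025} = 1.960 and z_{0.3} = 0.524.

For a paired (one-sample on differences) test: n = ((z_{α/2} + z_β) / d)².
z_{α/2} + z_β = 1.960 + 0.524 = 2.484.
n = (2.484 / 0.89)² = 2.791² = 7.79.
Round up.

n = 8 pairs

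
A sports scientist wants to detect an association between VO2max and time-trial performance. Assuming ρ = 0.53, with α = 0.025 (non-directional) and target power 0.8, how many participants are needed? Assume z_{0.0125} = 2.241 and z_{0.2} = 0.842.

Fisher's z: C = ½·ln((1+r)/(1−r)) = ½·ln(3.2553) = 0.5901.
n = ((z_{α/2} + z_β)/C)² + 3.
(2.241 + 0.842) / 0.5901 = 3.083 / 0.5901 = 5.225.
n = 5.225² + 3 = 27.30 + 3 = 30.3.
Round up.

n = 31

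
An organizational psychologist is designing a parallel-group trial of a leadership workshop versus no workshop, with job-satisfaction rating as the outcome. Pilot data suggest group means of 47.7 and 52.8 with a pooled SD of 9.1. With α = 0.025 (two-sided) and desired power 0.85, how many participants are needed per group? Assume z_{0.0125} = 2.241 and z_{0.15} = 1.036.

Cohen's d = |M₁ − M₂| / SD_pooled = |47.7 − 52.8| / 9.1 = 5.1 / 9.1 = 0.560.
For two independent groups with equal n: n = 2·((z_{α/2} + z_β) / d)².
z_{α/2} + z_β = 2.241 + 1.036 = 3.277.
n = 2 × (3.277 / 0.560)² = 2 × 5.852² = 2 × 34.24 = 68.5.
Round up to the next whole participant.

n = 69 per group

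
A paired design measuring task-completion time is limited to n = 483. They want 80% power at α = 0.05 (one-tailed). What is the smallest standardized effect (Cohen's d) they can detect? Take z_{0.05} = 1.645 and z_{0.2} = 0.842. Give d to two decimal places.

For a single sample (or paired design) of n = 483: d_min = (z_{α} + z_β)/√n.
z-sum = 1.645 + 0.842 = 2.487.
d_min = 2.487 / √483 = 2.487 / 21.977 = 0.113.

d_min ≈ 0.11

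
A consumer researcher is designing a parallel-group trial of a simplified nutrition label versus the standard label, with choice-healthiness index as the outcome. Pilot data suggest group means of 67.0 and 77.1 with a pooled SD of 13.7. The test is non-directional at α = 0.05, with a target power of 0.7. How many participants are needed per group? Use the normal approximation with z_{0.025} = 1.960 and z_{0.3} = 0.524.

n = 23 per group

Cohen's d = |M₁ − M₂| / SD_pooled = |67.0 − 77.1| / 13.7 = 10.1 / 13.7 = 0.737.
For two independent groups with equal n: n = 2·((z_{α/2} + z_β) / d)².
z_{α/2} + z_β = 1.960 + 0.524 = 2.484.
n = 2 × (2.484 / 0.737)² = 2 × 3.370² = 2 × 11.36 = 22.7.
Round up to the next whole participant.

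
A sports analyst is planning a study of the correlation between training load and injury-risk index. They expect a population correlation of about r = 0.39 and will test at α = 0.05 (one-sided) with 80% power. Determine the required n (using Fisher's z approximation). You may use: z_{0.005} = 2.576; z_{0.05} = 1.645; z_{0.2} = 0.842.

Fisher's z: C = ½·ln((1+r)/(1−r)) = ½·ln(2.2787) = 0.4118.
n = ((z_{α} + z_β)/C)² + 3.
(1.645 + 0.842) / 0.4118 = 2.487 / 0.4118 = 6.039.
n = 6.039² + 3 = 36.47 + 3 = 39.5.
Round up.

n = 40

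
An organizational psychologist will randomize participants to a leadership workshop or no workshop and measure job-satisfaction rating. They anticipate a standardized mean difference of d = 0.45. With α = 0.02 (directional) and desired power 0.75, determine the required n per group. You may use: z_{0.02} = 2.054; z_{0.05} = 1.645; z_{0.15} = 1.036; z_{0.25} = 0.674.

n = 74 per group

For two independent groups with equal n: n = 2·((z_{α} + z_β) / d)².
z_{α} + z_β = 2.054 + 0.674 = 2.728.
n = 2 × (2.728 / 0.45)² = 2 × 6.062² = 2 × 36.75 = 73.5.
Round up to the next whole participant.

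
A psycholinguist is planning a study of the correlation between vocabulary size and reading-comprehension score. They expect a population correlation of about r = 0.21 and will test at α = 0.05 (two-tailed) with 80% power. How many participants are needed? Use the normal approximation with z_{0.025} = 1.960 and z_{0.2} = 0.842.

n = 176

Fisher's z: C = ½·ln((1+r)/(1−r)) = ½·ln(1.5316) = 0.2132.
n = ((z_{α/2} + z_β)/C)² + 3.
(1.960 + 0.842) / 0.2132 = 2.802 / 0.2132 = 13.143.
n = 13.143² + 3 = 172.73 + 3 = 175.7.
Round up.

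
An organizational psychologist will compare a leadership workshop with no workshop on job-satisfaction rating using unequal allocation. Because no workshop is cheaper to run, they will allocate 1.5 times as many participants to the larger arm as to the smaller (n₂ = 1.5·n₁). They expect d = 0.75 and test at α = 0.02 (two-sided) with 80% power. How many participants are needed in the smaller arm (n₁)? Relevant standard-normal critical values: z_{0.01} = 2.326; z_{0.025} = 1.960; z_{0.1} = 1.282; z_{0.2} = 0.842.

With allocation ratio k = n₂/n₁ = 1.5, Var(x̄₁−x̄₂) = σ²(1/n₁ + 1/(k·n₁)) = σ²·(k+1)/(k·n₁).
So n₁ = (1 + 1/k)·((z_{α/2} + z_β)/d)² = 1.667 × (3.168/0.75)².
n₁ = 1.667 × 17.84 = 29.7.
Round up: n₁ = 30, giving n₂ = 1.5 × 30 = 45.

n₁ = 30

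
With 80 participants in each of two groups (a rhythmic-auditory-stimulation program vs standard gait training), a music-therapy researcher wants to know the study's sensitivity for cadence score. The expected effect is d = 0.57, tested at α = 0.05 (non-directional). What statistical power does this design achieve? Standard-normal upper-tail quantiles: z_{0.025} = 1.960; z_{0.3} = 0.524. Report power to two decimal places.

For two equal groups, power = Φ(d·√(n/2) − z_{α/2}).
d·√(n/2) = 0.57 × √(80/2) = 0.57 × 6.325 = 3.605.
z_β = 3.605 − 1.960 = 1.645.
Power = Φ(1.645) = 0.950.

power ≈ 0.95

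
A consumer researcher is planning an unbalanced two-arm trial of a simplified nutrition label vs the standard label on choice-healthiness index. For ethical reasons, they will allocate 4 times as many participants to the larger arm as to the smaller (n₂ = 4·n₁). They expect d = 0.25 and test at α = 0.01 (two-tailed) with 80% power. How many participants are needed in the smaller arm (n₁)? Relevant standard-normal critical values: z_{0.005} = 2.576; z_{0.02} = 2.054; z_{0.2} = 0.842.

With allocation ratio k = n₂/n₁ = 4, Var(x̄₁−x̄₂) = σ²(1/n₁ + 1/(k·n₁)) = σ²·(k+1)/(k·n₁).
So n₁ = (1 + 1/k)·((z_{α/2} + z_β)/d)² = 1.250 × (3.418/0.25)².
n₁ = 1.250 × 186.92 = 233.7.
Round up: n₁ = 234, giving n₂ = 4 × 234 = 936.

n₁ = 234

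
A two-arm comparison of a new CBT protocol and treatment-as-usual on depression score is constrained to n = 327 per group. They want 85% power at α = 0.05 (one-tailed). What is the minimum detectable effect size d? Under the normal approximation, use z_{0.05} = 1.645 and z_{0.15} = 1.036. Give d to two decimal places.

d_min ≈ 0.21

For two independent groups of n = 327 each: d_min = (z_{α} + z_β)·√(2/n).
z-sum = 1.645 + 1.036 = 2.681.
d_min = 2.681 × √(2/327) = 2.681 × 0.0782 = 0.210.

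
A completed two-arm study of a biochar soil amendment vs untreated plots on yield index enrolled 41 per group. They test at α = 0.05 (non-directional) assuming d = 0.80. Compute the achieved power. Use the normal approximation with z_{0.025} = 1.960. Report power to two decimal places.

For two equal groups, power = Φ(d·√(n/2) − z_{α/2}).
d·√(n/2) = 0.80 × √(41/2) = 0.80 × 4.528 = 3.622.
z_β = 3.622 − 1.960 = 1.662.
Power = Φ(1.662) = 0.952.

power ≈ 0.95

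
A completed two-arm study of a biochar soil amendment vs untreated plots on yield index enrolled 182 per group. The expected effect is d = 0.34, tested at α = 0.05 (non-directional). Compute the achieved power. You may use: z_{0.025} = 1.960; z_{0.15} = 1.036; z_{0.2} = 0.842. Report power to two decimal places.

For two equal groups, power = Φ(d·√(n/2) − z_{α/2}).
d·√(n/2) = 0.34 × √(182/2) = 0.34 × 9.539 = 3.243.
z_β = 3.243 − 1.960 = 1.283.
Power = Φ(1.283) = 0.900.

power ≈ 0.90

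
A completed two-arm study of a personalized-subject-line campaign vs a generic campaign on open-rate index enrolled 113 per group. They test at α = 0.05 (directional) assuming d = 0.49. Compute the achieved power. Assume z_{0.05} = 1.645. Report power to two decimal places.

power ≈ 0.98

For two equal groups, power = Φ(d·√(n/2) − z_{α}).
d·√(n/2) = 0.49 × √(113/2) = 0.49 × 7.517 = 3.683.
z_β = 3.683 − 1.645 = 2.038.
Power = Φ(2.038) = 0.979.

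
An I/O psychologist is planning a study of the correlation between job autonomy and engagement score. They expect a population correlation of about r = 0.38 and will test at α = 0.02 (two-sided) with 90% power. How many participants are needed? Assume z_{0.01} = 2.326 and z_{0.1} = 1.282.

n = 85

Fisher's z: C = ½·ln((1+r)/(1−r)) = ½·ln(2.2258) = 0.4001.
n = ((z_{α/2} + z_β)/C)² + 3.
(2.326 + 1.282) / 0.4001 = 3.608 / 0.4001 = 9.018.
n = 9.018² + 3 = 81.32 + 3 = 84.3.
Round up.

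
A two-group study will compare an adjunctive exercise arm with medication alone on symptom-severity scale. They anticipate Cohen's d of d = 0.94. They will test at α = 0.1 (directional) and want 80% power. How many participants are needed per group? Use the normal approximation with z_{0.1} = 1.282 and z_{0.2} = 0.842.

n = 11 per group

For two independent groups with equal n: n = 2·((z_{α} + z_β) / d)².
z_{α} + z_β = 1.282 + 0.842 = 2.124.
n = 2 × (2.124 / 0.94)² = 2 × 2.260² = 2 × 5.11 = 10.2.
Round up to the next whole participant.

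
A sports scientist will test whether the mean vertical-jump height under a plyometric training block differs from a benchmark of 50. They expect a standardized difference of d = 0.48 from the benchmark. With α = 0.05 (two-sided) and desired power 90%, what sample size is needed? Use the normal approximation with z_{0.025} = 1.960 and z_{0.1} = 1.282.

For a one-sample test: n = ((z_{α/2} + z_β) / d)².
z_{α/2} + z_β = 1.960 + 1.282 = 3.242.
n = (3.242 / 0.48)² = 6.754² = 45.62.
Round up.

n = 46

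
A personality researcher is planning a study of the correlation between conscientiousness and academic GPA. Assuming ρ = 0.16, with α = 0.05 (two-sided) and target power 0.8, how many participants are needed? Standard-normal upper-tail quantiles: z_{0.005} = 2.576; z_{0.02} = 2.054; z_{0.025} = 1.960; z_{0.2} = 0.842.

n = 305

Fisher's z: C = ½·ln((1+r)/(1−r)) = ½·ln(1.3810) = 0.1614.
n = ((z_{α/2} + z_β)/C)² + 3.
(1.960 + 0.842) / 0.1614 = 2.802 / 0.1614 = 17.361.
n = 17.361² + 3 = 301.39 + 3 = 304.4.
Round up.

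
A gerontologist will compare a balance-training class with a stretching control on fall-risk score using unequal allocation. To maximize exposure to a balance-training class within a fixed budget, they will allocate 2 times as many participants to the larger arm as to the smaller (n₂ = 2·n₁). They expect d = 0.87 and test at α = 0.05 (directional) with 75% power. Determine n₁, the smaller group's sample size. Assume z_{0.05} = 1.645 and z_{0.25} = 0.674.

n₁ = 11

With allocation ratio k = n₂/n₁ = 2, Var(x̄₁−x̄₂) = σ²(1/n₁ + 1/(k·n₁)) = σ²·(k+1)/(k·n₁).
So n₁ = (1 + 1/k)·((z_{α} + z_β)/d)² = 1.500 × (2.319/0.87)².
n₁ = 1.500 × 7.10 = 10.7.
Round up: n₁ = 11, giving n₂ = 2 × 11 = 22.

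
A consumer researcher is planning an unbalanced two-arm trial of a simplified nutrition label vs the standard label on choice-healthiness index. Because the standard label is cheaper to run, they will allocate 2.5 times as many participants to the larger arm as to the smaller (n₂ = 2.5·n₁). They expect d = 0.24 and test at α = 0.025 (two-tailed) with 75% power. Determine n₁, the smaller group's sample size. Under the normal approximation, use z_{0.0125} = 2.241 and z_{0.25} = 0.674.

n₁ = 207

With allocation ratio k = n₂/n₁ = 2.5, Var(x̄₁−x̄₂) = σ²(1/n₁ + 1/(k·n₁)) = σ²·(k+1)/(k·n₁).
So n₁ = (1 + 1/k)·((z_{α/2} + z_β)/d)² = 1.400 × (2.915/0.24)².
n₁ = 1.400 × 147.52 = 206.5.
Round up: n₁ = 207, giving n₂ = ⌈2.5 × 207⌉ = ⌈517.5⌉ = 518.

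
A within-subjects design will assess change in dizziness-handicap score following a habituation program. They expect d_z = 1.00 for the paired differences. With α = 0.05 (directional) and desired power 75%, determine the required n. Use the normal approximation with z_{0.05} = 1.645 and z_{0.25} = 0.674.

n = 6 pairs

For a paired (one-sample on differences) test: n = ((z_{α} + z_β) / d)².
z_{α} + z_β = 1.645 + 0.674 = 2.319.
n = (2.319 / 1.00)² = 2.319² = 5.38.
Round up.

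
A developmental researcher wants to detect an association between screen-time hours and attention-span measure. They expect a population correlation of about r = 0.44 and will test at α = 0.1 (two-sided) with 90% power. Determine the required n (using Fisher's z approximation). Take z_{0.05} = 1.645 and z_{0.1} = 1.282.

Fisher's z: C = ½·ln((1+r)/(1−r)) = ½·ln(2.5714) = 0.4722.
n = ((z_{α/2} + z_β)/C)² + 3.
(1.645 + 1.282) / 0.4722 = 2.927 / 0.4722 = 6.199.
n = 6.199² + 3 = 38.42 + 3 = 41.4.
Round up.

n = 42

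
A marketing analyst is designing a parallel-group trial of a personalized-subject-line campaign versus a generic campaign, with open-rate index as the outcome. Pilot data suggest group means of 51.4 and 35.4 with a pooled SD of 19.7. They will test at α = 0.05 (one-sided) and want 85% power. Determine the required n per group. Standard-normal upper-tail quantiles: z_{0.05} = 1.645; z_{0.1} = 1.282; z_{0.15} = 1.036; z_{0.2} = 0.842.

Cohen's d = |M₁ − M₂| / SD_pooled = |51.4 − 35.4| / 19.7 = 16.0 / 19.7 = 0.812.
For two independent groups with equal n: n = 2·((z_{α} + z_β) / d)².
z_{α} + z_β = 1.645 + 1.036 = 2.681.
n = 2 × (2.681 / 0.812)² = 2 × 3.302² = 2 × 10.90 = 21.8.
Round up to the next whole participant.

n = 22 per group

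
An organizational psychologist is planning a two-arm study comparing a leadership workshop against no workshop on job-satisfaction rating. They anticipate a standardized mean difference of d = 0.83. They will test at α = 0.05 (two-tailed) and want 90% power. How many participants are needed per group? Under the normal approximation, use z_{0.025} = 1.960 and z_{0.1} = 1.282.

For two independent groups with equal n: n = 2·((z_{α/2} + z_β) / d)².
z_{α/2} + z_β = 1.960 + 1.282 = 3.242.
n = 2 × (3.242 / 0.83)² = 2 × 3.906² = 2 × 15.26 = 30.5.
Round up to the next whole participant.

n = 31 per group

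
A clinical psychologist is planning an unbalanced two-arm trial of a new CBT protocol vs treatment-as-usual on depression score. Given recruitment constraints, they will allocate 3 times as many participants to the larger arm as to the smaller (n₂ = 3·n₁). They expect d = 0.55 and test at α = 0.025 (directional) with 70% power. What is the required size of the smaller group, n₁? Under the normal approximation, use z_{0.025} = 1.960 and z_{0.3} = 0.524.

n₁ = 28

With allocation ratio k = n₂/n₁ = 3, Var(x̄₁−x̄₂) = σ²(1/n₁ + 1/(k·n₁)) = σ²·(k+1)/(k·n₁).
So n₁ = (1 + 1/k)·((z_{α} + z_β)/d)² = 1.333 × (2.484/0.55)².
n₁ = 1.333 × 20.40 = 27.2.
Round up: n₁ = 28, giving n₂ = 3 × 28 = 84.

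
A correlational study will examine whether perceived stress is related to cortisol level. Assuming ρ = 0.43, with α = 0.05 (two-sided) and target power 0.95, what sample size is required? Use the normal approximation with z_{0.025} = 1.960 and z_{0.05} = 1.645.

n = 65

Fisher's z: C = ½·ln((1+r)/(1−r)) = ½·ln(2.5088) = 0.4599.
n = ((z_{α/2} + z_β)/C)² + 3.
(1.960 + 1.645) / 0.4599 = 3.605 / 0.4599 = 7.839.
n = 7.839² + 3 = 61.44 + 3 = 64.4.
Round up.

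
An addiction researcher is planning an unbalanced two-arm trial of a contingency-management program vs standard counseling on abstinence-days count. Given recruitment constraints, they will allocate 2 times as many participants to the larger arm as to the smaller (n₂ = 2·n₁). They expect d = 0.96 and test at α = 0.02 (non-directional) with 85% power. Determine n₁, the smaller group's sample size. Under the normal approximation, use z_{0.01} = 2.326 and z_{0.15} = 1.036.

n₁ = 19

With allocation ratio k = n₂/n₁ = 2, Var(x̄₁−x̄₂) = σ²(1/n₁ + 1/(k·n₁)) = σ²·(k+1)/(k·n₁).
So n₁ = (1 + 1/k)·((z_{α/2} + z_β)/d)² = 1.500 × (3.362/0.96)².
n₁ = 1.500 × 12.26 = 18.4.
Round up: n₁ = 19, giving n₂ = 2 × 19 = 38.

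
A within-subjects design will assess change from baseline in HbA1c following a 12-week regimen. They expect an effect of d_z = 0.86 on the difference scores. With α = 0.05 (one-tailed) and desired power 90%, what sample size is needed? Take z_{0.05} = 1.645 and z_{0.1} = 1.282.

For a paired (one-sample on differences) test: n = ((z_{α} + z_β) / d)².
z_{α} + z_β = 1.645 + 1.282 = 2.927.
n = (2.927 / 0.86)² = 3.403² = 11.58.
Round up.

n = 12 pairs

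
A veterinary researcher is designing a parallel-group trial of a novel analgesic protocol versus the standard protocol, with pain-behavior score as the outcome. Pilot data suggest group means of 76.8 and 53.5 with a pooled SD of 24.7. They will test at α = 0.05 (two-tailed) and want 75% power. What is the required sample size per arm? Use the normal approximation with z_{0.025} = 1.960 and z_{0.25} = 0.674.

n = 16 per group

Cohen's d = |M₁ − M₂| / SD_pooled = |76.8 − 53.5| / 24.7 = 23.3 / 24.7 = 0.943.
For two independent groups with equal n: n = 2·((z_{α/2} + z_β) / d)².
z_{α/2} + z_β = 1.960 + 0.674 = 2.634.
n = 2 × (2.634 / 0.943)² = 2 × 2.793² = 2 × 7.80 = 15.6.
Round up to the next whole participant.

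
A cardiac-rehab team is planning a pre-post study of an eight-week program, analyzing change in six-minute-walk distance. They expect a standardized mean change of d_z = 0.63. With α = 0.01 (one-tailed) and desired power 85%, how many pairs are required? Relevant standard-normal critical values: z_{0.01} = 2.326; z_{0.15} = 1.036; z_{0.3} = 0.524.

For a paired (one-sample on differences) test: n = ((z_{α} + z_β) / d)².
z_{α} + z_β = 2.326 + 1.036 = 3.362.
n = (3.362 / 0.63)² = 5.337² = 28.48.
Round up.

n = 29 pairs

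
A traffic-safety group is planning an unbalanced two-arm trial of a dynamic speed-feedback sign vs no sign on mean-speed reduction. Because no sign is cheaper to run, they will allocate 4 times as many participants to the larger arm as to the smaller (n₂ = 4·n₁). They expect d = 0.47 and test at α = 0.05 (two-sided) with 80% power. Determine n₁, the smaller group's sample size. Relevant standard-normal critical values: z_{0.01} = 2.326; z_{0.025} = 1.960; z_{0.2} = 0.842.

n₁ = 45

With allocation ratio k = n₂/n₁ = 4, Var(x̄₁−x̄₂) = σ²(1/n₁ + 1/(k·n₁)) = σ²·(k+1)/(k·n₁).
So n₁ = (1 + 1/k)·((z_{α/2} + z_β)/d)² = 1.250 × (2.802/0.47)².
n₁ = 1.250 × 35.54 = 44.4.
Round up: n₁ = 45, giving n₂ = 4 × 45 = 180.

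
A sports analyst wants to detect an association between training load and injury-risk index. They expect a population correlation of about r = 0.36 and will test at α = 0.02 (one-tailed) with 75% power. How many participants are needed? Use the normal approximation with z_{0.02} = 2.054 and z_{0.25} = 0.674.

Fisher's z: C = ½·ln((1+r)/(1−r)) = ½·ln(2.1250) = 0.3769.
n = ((z_{α} + z_β)/C)² + 3.
(2.054 + 0.674) / 0.3769 = 2.728 / 0.3769 = 7.238.
n = 7.238² + 3 = 52.39 + 3 = 55.4.
Round up.

n = 56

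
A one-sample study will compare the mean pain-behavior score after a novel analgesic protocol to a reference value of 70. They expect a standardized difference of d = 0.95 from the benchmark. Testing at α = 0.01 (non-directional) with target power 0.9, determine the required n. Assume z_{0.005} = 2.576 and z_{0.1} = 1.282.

For a one-sample test: n = ((z_{α/2} + z_β) / d)².
z_{α/2} + z_β = 2.576 + 1.282 = 3.858.
n = (3.858 / 0.95)² = 4.061² = 16.49.
Round up.

n = 17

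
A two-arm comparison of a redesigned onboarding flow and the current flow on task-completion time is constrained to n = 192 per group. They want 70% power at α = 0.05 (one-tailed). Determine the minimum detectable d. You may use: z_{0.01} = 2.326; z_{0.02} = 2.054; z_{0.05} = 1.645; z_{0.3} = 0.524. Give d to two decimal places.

For two independent groups of n = 192 each: d_min = (z_{α} + z_β)·√(2/n).
z-sum = 1.645 + 0.524 = 2.169.
d_min = 2.169 × √(2/192) = 2.169 × 0.1021 = 0.221.

d_min ≈ 0.22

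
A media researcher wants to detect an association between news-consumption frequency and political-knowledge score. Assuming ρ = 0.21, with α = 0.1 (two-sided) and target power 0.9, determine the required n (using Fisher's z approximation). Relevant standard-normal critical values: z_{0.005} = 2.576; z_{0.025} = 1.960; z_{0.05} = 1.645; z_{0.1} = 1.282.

n = 192

Fisher's z: C = ½·ln((1+r)/(1−r)) = ½·ln(1.5316) = 0.2132.
n = ((z_{α/2} + z_β)/C)² + 3.
(1.645 + 1.282) / 0.2132 = 2.927 / 0.2132 = 13.729.
n = 13.729² + 3 = 188.48 + 3 = 191.5.
Round up.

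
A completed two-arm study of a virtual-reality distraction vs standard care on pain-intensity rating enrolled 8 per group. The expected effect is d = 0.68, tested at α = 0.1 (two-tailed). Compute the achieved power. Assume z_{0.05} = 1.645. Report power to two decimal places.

For two equal groups, power = Φ(d·√(n/2) − z_{α/2}).
d·√(n/2) = 0.68 × √(8/2) = 0.68 × 2.000 = 1.360.
z_β = 1.360 − 1.645 = -0.285.
Power = Φ(-0.285) = 0.388.

power ≈ 0.39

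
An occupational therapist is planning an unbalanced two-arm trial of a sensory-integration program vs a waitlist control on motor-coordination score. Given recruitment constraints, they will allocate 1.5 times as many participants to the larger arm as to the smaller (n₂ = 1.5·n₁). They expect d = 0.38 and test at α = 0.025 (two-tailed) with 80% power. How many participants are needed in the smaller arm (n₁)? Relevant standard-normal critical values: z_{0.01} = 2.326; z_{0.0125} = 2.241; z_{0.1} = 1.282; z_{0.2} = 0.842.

With allocation ratio k = n₂/n₁ = 1.5, Var(x̄₁−x̄₂) = σ²(1/n₁ + 1/(k·n₁)) = σ²·(k+1)/(k·n₁).
So n₁ = (1 + 1/k)·((z_{α/2} + z_β)/d)² = 1.667 × (3.083/0.38)².
n₁ = 1.667 × 65.82 = 109.7.
Round up: n₁ = 110, giving n₂ = 1.5 × 110 = 165.

n₁ = 110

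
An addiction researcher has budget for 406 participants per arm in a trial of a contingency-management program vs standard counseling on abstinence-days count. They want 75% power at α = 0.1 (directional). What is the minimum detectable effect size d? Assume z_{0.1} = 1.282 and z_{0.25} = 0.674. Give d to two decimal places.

d_min ≈ 0.14

For two independent groups of n = 406 each: d_min = (z_{α} + z_β)·√(2/n).
z-sum = 1.282 + 0.674 = 1.956.
d_min = 1.956 × √(2/406) = 1.956 × 0.0702 = 0.137.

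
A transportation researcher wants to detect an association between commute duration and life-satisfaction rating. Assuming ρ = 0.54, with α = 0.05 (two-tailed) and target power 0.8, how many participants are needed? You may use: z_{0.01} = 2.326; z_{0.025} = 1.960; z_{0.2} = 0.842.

Fisher's z: C = ½·ln((1+r)/(1−r)) = ½·ln(3.3478) = 0.6042.
n = ((z_{α/2} + z_β)/C)² + 3.
(1.960 + 0.842) / 0.6042 = 2.802 / 0.6042 = 4.638.
n = 4.638² + 3 = 21.51 + 3 = 24.5.
Round up.

n = 25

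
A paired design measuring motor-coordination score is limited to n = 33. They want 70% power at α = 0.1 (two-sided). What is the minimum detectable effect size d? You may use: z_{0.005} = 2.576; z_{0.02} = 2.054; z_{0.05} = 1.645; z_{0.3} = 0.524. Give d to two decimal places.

d_min ≈ 0.38

For a single sample (or paired design) of n = 33: d_min = (z_{α/2} + z_β)/√n.
z-sum = 1.645 + 0.524 = 2.169.
d_min = 2.169 / √33 = 2.169 / 5.745 = 0.378.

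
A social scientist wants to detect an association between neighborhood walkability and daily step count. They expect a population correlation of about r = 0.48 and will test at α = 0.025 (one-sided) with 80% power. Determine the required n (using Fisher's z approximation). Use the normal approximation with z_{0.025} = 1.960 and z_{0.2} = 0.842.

n = 32

Fisher's z: C = ½·ln((1+r)/(1−r)) = ½·ln(2.8462) = 0.5230.
n = ((z_{α} + z_β)/C)² + 3.
(1.960 + 0.842) / 0.5230 = 2.802 / 0.5230 = 5.358.
n = 5.358² + 3 = 28.70 + 3 = 31.7.
Round up.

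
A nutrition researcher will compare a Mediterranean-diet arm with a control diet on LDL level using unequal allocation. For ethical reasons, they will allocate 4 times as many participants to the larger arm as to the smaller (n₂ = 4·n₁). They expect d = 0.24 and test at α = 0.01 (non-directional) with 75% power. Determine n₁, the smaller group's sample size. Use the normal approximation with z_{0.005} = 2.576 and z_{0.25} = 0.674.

n₁ = 230

With allocation ratio k = n₂/n₁ = 4, Var(x̄₁−x̄₂) = σ²(1/n₁ + 1/(k·n₁)) = σ²·(k+1)/(k·n₁).
So n₁ = (1 + 1/k)·((z_{α/2} + z_β)/d)² = 1.250 × (3.250/0.24)².
n₁ = 1.250 × 183.38 = 229.2.
Round up: n₁ = 230, giving n₂ = 4 × 230 = 920.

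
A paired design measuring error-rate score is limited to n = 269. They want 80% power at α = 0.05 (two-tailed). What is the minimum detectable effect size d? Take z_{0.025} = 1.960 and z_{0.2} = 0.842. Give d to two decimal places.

d_min ≈ 0.17

For a single sample (or paired design) of n = 269: d_min = (z_{α/2} + z_β)/√n.
z-sum = 1.960 + 0.842 = 2.802.
d_min = 2.802 / √269 = 2.802 / 16.401 = 0.171.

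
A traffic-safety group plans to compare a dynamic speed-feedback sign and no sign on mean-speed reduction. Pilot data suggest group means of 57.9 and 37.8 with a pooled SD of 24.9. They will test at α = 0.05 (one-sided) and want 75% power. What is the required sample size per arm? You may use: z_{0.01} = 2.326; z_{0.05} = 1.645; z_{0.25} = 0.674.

Cohen's d = |M₁ − M₂| / SD_pooled = |57.9 − 37.8| / 24.9 = 20.1 / 24.9 = 0.807.
For two independent groups with equal n: n = 2·((z_{α} + z_β) / d)².
z_{α} + z_β = 1.645 + 0.674 = 2.319.
n = 2 × (2.319 / 0.807)² = 2 × 2.874² = 2 × 8.26 = 16.5.
Round up to the next whole participant.

n = 17 per group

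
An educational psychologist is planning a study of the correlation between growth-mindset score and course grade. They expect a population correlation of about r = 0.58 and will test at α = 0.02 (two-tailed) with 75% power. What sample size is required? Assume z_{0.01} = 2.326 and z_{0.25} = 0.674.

Fisher's z: C = ½·ln((1+r)/(1−r)) = ½·ln(3.7619) = 0.6625.
n = ((z_{α/2} + z_β)/C)² + 3.
(2.326 + 0.674) / 0.6625 = 3.000 / 0.6625 = 4.528.
n = 4.528² + 3 = 20.51 + 3 = 23.5.
Round up.

n = 24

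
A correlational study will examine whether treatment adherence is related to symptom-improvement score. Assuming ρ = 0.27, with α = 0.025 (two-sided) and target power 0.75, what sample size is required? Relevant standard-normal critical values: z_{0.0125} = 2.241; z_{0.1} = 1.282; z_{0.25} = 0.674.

n = 114

Fisher's z: C = ½·ln((1+r)/(1−r)) = ½·ln(1.7397) = 0.2769.
n = ((z_{α/2} + z_β)/C)² + 3.
(2.241 + 0.674) / 0.2769 = 2.915 / 0.2769 = 10.527.
n = 10.527² + 3 = 110.82 + 3 = 113.8.
Round up.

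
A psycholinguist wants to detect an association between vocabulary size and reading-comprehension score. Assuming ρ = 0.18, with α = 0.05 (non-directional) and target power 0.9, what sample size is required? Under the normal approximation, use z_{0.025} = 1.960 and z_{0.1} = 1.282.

Fisher's z: C = ½·ln((1+r)/(1−r)) = ½·ln(1.4390) = 0.1820.
n = ((z_{α/2} + z_β)/C)² + 3.
(1.960 + 1.282) / 0.1820 = 3.242 / 0.1820 = 17.813.
n = 17.813² + 3 = 317.31 + 3 = 320.3.
Round up.

n = 321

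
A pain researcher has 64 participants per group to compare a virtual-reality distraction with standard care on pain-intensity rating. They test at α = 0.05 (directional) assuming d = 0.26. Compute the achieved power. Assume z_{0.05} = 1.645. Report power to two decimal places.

For two equal groups, power = Φ(d·√(n/2) − z_{α}).
d·√(n/2) = 0.26 × √(64/2) = 0.26 × 5.657 = 1.471.
z_β = 1.471 − 1.645 = -0.174.
Power = Φ(-0.174) = 0.431.

power ≈ 0.43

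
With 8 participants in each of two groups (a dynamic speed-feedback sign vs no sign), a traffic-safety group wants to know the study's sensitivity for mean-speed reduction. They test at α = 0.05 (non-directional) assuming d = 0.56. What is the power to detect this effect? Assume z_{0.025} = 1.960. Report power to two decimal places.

For two equal groups, power = Φ(d·√(n/2) − z_{α/2}).
d·√(n/2) = 0.56 × √(8/2) = 0.56 × 2.000 = 1.120.
z_β = 1.120 − 1.960 = -0.840.
Power = Φ(-0.840) = 0.200.

power ≈ 0.20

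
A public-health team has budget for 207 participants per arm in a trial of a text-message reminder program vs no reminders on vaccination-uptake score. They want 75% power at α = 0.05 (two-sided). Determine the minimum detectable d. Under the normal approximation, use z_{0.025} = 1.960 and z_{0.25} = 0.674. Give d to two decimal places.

d_min ≈ 0.26

For two independent groups of n = 207 each: d_min = (z_{α/2} + z_β)·√(2/n).
z-sum = 1.960 + 0.674 = 2.634.
d_min = 2.634 × √(2/207) = 2.634 × 0.0983 = 0.259.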